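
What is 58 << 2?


0b111010 << 2 = 0b11101000 = 232

232


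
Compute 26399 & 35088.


0b110011100011111 & 0b1000100100010000 = 0b100010000 = 272

272


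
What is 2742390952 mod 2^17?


2742390952 & 131071 = 102568

102568


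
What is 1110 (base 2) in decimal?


1110 in decimal = 14

14


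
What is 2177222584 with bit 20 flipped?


2177222584 ^ (1 << 20) = 2177222584 ^ 1048576 = 2178271160

2178271160


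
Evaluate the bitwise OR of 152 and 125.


0b10011000 | 0b1111101 = 0b11111101 = 253

253


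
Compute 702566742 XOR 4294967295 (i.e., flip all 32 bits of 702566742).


702566742 ^ 4294967295 = 3592400553

3592400553


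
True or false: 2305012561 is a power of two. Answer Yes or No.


0b10001001011000111011001101010001. Multiple bits set => No

No


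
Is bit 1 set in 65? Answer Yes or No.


0b1000001, bit 1 = 0. No

No


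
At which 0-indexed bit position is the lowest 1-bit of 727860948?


0b101011011000100100011011010100. Lowest set bit at position 2

2


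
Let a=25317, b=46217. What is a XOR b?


25317 ^ 46217 = 54892

54892


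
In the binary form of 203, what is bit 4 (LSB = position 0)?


0b11001011, position 4 = 0

0


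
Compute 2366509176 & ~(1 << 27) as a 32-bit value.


2366509176 & ~(1 << 27) = 2232291448

2232291448


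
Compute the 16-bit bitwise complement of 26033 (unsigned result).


~0b110010110110001 = 0b1001101001001110 = 39502 (16-bit unsigned)

39502


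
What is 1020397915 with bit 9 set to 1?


1020397915 | (1 << 9) = 1020397915 | 512 = 1020398427

1020398427


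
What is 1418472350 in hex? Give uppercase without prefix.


1418472350 = 548C2B9E hex

548C2B9E


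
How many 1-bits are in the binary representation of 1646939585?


0b1100010001010100100110111000001 has 13 set bits

13


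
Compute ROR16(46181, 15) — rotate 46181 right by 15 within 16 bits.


Rotate 0b1011010001100101 right by 15 (16-bit) = 0b110100011001011 = 26827

26827


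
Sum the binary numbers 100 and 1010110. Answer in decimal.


100 + 1010110 = 1011010 = 90

90


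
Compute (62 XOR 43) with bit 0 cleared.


Step 1: 62 ^ 43 = 21
Step 2: 21 & ~(1 << 0) = 20

20


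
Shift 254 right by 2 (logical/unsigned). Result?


0b11111110 >> 2 = 0b111111 = 63

63


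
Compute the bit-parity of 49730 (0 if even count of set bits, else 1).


0b1100001001000010 has 5 ones => parity 1

1


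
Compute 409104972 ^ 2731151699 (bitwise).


0b11000011000100111001001001100 ^ 0b10100010110010100001000101010011 = 0b10111010101010000110001100011111 = 3131597599

3131597599


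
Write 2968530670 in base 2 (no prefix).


2968530670 = 10110000111100000010111011101110 in binary

10110000111100000010111011101110


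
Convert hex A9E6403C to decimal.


A9E6403C hex = 2850439228 decimal

2850439228


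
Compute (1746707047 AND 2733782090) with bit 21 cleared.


Step 1: 1746707047 & 2733782090 = 537927746
Step 2: 537927746 & ~(1 << 21) = 537927746

537927746


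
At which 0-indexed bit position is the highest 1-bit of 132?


0b10000100. Highest set bit at position 7

7


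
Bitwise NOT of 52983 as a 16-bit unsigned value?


~0b1100111011110111 = 0b11000100001000 = 12552 (16-bit unsigned)

12552


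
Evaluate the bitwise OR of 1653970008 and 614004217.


0b1100010100101011001010001011000 | 0b100100100110001111010111111001 = 0b1100110100111011111010111111001 = 1721628153

1721628153


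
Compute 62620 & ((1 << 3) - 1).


62620 & 7 = 4

4


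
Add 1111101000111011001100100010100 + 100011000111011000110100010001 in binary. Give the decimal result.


1111101000111011001100100010100 + 100011000111011000110100010001 = 10100000001110110010011000100101 = 2688230949

2688230949


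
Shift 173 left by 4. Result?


0b10101101 << 4 = 0b101011010000 = 2768

2768


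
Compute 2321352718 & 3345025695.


0b10001010010111010000100000001110 & 0b11000111011000010000101010011111 = 0b10000010010000010000100000001110 = 2185299982

2185299982


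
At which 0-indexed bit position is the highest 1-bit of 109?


0b1101101. Highest set bit at position 6

6


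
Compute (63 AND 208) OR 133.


Step 1: 63 & 208 = 16
Step 2: 16 | 133 = 149

149


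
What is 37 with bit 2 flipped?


37 ^ (1 << 2) = 37 ^ 4 = 33

33


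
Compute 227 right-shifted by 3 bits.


0b11100011 >> 3 = 0b11100 = 28

28


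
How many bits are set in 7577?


0b1110110011001 has 8 set bits

8


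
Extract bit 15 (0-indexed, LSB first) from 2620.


0b101000111100, position 15 = 0

0


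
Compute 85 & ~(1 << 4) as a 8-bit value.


85 & ~(1 << 4) = 69

69


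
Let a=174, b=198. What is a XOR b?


174 ^ 198 = 104

104


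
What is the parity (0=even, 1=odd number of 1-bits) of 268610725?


0b10000000000101010110010100101 has 10 ones => parity 0

0


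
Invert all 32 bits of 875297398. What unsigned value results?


875297398 ^ 4294967295 = 3419669897

3419669897


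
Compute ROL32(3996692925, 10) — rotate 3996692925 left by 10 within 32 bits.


Rotate 0b11101110001110001011000110111101 left by 10 (32-bit) = 0b11100010110001101111011110111000 = 3804690360

3804690360


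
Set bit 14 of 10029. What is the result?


10029 | (1 << 14) = 10029 | 16384 = 26413

26413


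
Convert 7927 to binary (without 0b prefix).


7927 = 1111011110111 in binary

1111011110111


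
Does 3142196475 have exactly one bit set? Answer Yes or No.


0b10111011010010100001110011111011. Multiple bits set => No

No


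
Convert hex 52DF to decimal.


52DF hex = 21215 decimal

21215


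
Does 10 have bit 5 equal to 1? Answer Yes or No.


0b1010, bit 5 = 0. No

No


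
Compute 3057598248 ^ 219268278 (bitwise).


0b10110110001111110011111100101000 ^ 0b1101000100011100010010110110 = 0b10111011001011101111101110011110 = 3140418462

3140418462


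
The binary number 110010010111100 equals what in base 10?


110010010111100 in decimal = 25788

25788


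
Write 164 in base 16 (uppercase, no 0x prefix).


164 = A4 hex

A4


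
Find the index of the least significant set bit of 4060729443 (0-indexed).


0b11110010000010011101000001100011. Lowest set bit at position 0

0


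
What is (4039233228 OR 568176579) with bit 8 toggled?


Step 1: 4039233228 | 568176579 = 4057853903
Step 2: 4057853903 ^ (1 << 8) = 4057853903 ^ 256 = 4057853647

4057853647


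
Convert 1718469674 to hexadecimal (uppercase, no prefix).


1718469674 = 666DC42A hex

666DC42A


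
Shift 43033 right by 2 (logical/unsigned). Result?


0b1010100000011001 >> 2 = 0b10101000000110 = 10758

10758


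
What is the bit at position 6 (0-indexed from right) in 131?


0b10000011, position 6 = 0

0


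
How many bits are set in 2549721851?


0b10010111111110011010101011111011 has 22 set bits

22


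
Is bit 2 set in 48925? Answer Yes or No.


0b1011111100011101, bit 2 = 1. Yes

Yes


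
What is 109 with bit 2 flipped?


109 ^ (1 << 2) = 109 ^ 4 = 105

105


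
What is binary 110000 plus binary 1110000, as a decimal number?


110000 + 1110000 = 10100000 = 160

160


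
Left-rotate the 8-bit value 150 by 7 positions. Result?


Rotate 0b10010110 left by 7 (8-bit) = 0b1001011 = 75

75


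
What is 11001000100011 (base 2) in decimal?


11001000100011 in decimal = 12835

12835


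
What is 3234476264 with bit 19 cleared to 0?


3234476264 & ~(1 << 19) = 3233951976

3233951976


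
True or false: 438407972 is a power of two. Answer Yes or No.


0b11010001000011001001100100100. Multiple bits set => No

No


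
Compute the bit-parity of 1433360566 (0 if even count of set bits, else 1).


0b1010101011011110101100010110110 has 18 ones => parity 0

0


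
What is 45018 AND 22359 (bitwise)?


0b1010111111011010 & 0b101011101010111 = 0b11101010010 = 1874

1874


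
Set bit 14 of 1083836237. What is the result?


1083836237 | (1 << 14) = 1083836237 | 16384 = 1083852621

1083852621


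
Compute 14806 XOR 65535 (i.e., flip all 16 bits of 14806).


14806 ^ 65535 = 50729

50729


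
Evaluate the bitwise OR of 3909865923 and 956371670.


0b11101001000010111101000111000011 | 0b111001000000010001001011010110 = 0b11111001000010111101001111010111 = 4178301911

4178301911


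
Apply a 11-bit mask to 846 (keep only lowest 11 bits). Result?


846 & 2047 = 846

846


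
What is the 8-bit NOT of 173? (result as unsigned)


~0b10101101 = 0b1010010 = 82 (8-bit unsigned)

82


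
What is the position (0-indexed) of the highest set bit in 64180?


0b1111101010110100. Highest set bit at position 15

15


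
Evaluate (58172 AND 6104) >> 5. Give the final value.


Step 1: 58172 & 6104 = 792
Step 2: 792 >> 5 = 24

24


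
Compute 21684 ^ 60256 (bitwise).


0b101010010110100 ^ 0b1110101101100000 = 0b1011111111010100 = 49108

49108


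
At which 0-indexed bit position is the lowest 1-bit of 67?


0b1000011. Lowest set bit at position 0

0


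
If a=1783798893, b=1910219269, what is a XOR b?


1783798893 ^ 1910219269 = 461979240

461979240


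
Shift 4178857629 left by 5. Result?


0b11111001000101000100111010011101 << 5 = 0b1111100100010100010011101001110100000 = 133723444128

133723444128


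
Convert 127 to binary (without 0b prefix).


127 = 1111111 in binary

1111111


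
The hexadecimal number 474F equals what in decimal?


474F hex = 18255 decimal

18255


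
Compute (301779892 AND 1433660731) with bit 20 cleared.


Step 1: 301779892 & 1433660731 = 292604208
Step 2: 292604208 & ~(1 << 20) = 291555632

291555632


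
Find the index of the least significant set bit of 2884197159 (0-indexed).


0b10101011111010010101101100100111. Lowest set bit at position 0

0


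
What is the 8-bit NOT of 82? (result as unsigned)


~0b1010010 = 0b10101101 = 173 (8-bit unsigned)

173


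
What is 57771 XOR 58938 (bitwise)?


0b1110000110101011 ^ 0b1110011000111010 = 0b11110010001 = 1937

1937


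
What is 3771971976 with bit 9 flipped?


3771971976 ^ (1 << 9) = 3771971976 ^ 512 = 3771972488

3771972488


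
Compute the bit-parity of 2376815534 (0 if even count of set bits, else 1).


0b10001101101010110101001110101110 has 18 ones => parity 0

0


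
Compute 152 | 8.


0b10011000 | 0b1000 = 0b10011000 = 152

152


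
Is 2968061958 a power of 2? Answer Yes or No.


0b10110000111010010000100000000110. Multiple bits set => No

No


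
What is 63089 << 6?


0b1111011001110001 << 6 = 0b1111011001110001000000 = 4037696

4037696


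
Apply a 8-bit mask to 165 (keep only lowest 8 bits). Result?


165 & 255 = 165

165


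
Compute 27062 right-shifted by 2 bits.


0b110100110110110 >> 2 = 0b1101001101101 = 6765

6765


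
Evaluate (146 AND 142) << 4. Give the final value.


Step 1: 146 & 142 = 130
Step 2: 130 << 4 = 2080

2080


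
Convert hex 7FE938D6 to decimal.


7FE938D6 hex = 2145990870 decimal

2145990870


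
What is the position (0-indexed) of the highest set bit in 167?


0b10100111. Highest set bit at position 7

7


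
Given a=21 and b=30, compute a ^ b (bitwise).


21 ^ 30 = 11

11


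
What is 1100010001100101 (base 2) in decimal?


1100010001100101 in decimal = 50277

50277


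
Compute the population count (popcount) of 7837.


0b1111010011101 has 9 set bits

9


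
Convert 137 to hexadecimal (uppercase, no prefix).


137 = 89 hex

89


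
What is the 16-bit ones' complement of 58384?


58384 ^ 65535 = 7151

7151


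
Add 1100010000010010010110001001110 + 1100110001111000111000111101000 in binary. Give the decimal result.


1100010000010010010110001001110 + 1100110001111000111000111101000 = 11001000010001011001111000110110 = 3360005686

3360005686


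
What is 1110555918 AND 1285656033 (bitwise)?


0b1000010001100011011110100001110 & 0b1001100101000011000110111100001 = 0b1000000001000011000110100000000 = 1075940608

1075940608


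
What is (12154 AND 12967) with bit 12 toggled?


Step 1: 12154 & 12967 = 8738
Step 2: 8738 ^ (1 << 12) = 8738 ^ 4096 = 12834

12834


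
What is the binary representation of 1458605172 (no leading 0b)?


1458605172 = 1010110111100001000110001110100 in binary

1010110111100001000110001110100


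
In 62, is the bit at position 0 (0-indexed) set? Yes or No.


0b111110, bit 0 = 0. No

No


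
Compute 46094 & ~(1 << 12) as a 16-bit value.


46094 & ~(1 << 12) = 41998

41998


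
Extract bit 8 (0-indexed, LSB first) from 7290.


0b1110001111010, position 8 = 0

0


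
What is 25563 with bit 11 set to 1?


25563 | (1 << 11) = 25563 | 2048 = 27611

27611


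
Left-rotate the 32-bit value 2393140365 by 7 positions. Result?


Rotate 0b10001110101001000110110010001101 left by 7 (32-bit) = 0b1010010001101100100011011000111 = 1379288775

1379288775


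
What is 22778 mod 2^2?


22778 & 3 = 2

2


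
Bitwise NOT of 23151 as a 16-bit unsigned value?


~0b101101001101111 = 0b1010010110010000 = 42384 (16-bit unsigned)

42384


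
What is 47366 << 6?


0b1011100100000110 << 6 = 0b1011100100000110000000 = 3031424

3031424


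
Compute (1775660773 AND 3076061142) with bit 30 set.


Step 1: 1775660773 & 3076061142 = 558917316
Step 2: 558917316 | (1 << 30) = 558917316 | 1073741824 = 1632659140

1632659140


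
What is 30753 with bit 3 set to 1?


30753 | (1 << 3) = 30753 | 8 = 30761

30761


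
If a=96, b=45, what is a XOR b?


96 ^ 45 = 77

77


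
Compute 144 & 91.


0b10010000 & 0b1011011 = 0b10000 = 16

16


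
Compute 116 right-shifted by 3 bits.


0b1110100 >> 3 = 0b1110 = 14

14


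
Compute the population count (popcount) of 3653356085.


0b11011001110000011100101000110101 has 16 set bits

16


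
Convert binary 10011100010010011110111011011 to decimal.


10011100010010011110111011011 in decimal = 327761371

327761371


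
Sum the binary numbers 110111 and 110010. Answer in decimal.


110111 + 110010 = 1101001 = 105

105


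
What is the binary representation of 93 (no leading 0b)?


93 = 1011101 in binary

1011101


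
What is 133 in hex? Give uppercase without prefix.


133 = 85 hex

85


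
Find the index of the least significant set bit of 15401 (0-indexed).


0b11110000101001. Lowest set bit at position 0

0


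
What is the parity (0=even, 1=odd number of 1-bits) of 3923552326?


0b11101001110111001010100001000110 has 16 ones => parity 0

0


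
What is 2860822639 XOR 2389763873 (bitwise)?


0b10101010100001001011000001101111 ^ 0b10001110011100001110011100100001 = 0b100100111101000101011101001110 = 619992910

619992910


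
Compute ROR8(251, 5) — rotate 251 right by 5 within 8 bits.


Rotate 0b11111011 right by 5 (8-bit) = 0b11011111 = 223

223


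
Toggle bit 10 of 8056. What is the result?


8056 ^ (1 << 10) = 8056 ^ 1024 = 7032

7032


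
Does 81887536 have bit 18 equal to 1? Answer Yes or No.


0b100111000011000000100110000, bit 18 = 0. No

No


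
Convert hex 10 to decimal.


10 hex = 16 decimal

16


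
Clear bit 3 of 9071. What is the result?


9071 & ~(1 << 3) = 9063

9063


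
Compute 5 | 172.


0b101 | 0b10101100 = 0b10101101 = 173

173


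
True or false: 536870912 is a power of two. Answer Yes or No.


0b100000000000000000000000000000. Only one bit set => Yes

Yes


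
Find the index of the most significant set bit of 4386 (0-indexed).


0b1000100100010. Highest set bit at position 12

12


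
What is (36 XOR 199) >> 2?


Step 1: 36 ^ 199 = 227
Step 2: 227 >> 2 = 56

56


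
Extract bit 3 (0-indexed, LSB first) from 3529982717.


0b11010010011001110100001011111101, position 3 = 1

1


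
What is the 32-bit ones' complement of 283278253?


283278253 ^ 4294967295 = 4011689042

4011689042


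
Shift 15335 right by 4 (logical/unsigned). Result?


0b11101111100111 >> 4 = 0b1110111110 = 958

958


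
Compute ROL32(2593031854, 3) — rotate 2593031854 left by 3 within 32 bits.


Rotate 0b10011010100011101000011010101110 left by 3 (32-bit) = 0b11010100011101000011010101110100 = 3564385652

3564385652


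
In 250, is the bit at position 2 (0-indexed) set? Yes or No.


0b11111010, bit 2 = 0. No

No


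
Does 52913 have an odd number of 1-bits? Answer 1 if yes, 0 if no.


0b1100111010110001 has 9 ones => parity 1

1


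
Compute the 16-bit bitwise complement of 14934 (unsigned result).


~0b11101001010110 = 0b1100010110101001 = 50601 (16-bit unsigned)

50601


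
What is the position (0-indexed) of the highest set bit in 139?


0b10001011. Highest set bit at position 7

7


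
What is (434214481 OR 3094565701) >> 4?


Step 1: 434214481 | 3094565701 = 3119765333
Step 2: 3119765333 >> 4 = 194985333

194985333


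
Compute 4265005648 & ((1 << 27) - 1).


4265005648 & 134217727 = 104256080

104256080


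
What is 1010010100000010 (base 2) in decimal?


1010010100000010 in decimal = 42242

42242


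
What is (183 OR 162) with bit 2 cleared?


Step 1: 183 | 162 = 183
Step 2: 183 & ~(1 << 2) = 179

179


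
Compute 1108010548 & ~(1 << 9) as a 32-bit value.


1108010548 & ~(1 << 9) = 1108010036

1108010036


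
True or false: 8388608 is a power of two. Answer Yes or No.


0b100000000000000000000000. Only one bit set => Yes

Yes


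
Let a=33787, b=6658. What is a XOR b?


33787 ^ 6658 = 39417

39417


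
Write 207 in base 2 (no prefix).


207 = 11001111 in binary

11001111


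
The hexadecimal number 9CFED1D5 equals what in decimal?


9CFED1D5 hex = 2633945557 decimal

2633945557


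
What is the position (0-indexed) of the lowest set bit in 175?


0b10101111. Lowest set bit at position 0

0


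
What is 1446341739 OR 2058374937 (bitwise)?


0b1010110001101010110110001101011 | 0b1111010101100000100111100011001 = 0b1111110101101010110111101111011 = 2125819771

2125819771


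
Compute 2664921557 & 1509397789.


0b10011110110101110111100111010101 & 0b1011001111101111001010100011101 = 0b11000110101110001000100010101 = 416747797

416747797


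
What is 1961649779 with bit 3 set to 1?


1961649779 | (1 << 3) = 1961649779 | 8 = 1961649787

1961649787


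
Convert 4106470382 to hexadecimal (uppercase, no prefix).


4106470382 = F4C3C3EE hex

F4C3C3EE


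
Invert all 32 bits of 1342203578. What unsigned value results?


1342203578 ^ 4294967295 = 2952763717

2952763717


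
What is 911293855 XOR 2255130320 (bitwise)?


0b110110010100010011110110011111 ^ 0b10000110011010101000111011010000 = 0b10110000001110111011001101001111 = 2956702543

2956702543


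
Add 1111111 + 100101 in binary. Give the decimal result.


1111111 + 100101 = 10100100 = 164

164


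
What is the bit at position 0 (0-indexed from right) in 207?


0b11001111, position 0 = 1

1


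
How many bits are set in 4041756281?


0b11110000111010000100111001111001 has 17 set bits

17


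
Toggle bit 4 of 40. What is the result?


40 ^ (1 << 4) = 40 ^ 16 = 56

56


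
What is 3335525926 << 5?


0b11000110110100000001011000100110 << 5 = 0b1100011011010000000101100010011000000 = 106736829632

106736829632


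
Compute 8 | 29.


0b1000 | 0b11101 = 0b11101 = 29

29


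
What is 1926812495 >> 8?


0b1110010110110001101001101001111 >> 8 = 0b11100101101100011010011 = 7526611

7526611


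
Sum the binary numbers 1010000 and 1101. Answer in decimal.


1010000 + 1101 = 1011101 = 93

93


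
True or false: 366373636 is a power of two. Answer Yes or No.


0b10101110101100110101100000100. Multiple bits set => No

No


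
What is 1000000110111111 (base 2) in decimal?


1000000110111111 in decimal = 33215

33215


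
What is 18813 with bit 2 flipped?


18813 ^ (1 << 2) = 18813 ^ 4 = 18809

18809


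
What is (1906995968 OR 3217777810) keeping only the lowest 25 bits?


Step 1: 1906995968 | 3217777810 = 4293621650
Step 2: 4293621650 & 33554431 = 32208786

32208786


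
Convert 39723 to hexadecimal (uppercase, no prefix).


39723 = 9B2B hex

9B2B


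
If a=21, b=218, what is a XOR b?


21 ^ 218 = 207

207


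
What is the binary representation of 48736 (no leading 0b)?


48736 = 1011111001100000 in binary

1011111001100000


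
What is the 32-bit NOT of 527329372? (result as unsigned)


~0b11111011011100110100001011100 = 0b11100000100100011001011110100011 = 3767637923 (32-bit unsigned)

3767637923


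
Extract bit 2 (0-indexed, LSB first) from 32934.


0b1000000010100110, position 2 = 1

1


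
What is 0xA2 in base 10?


A2 hex = 162 decimal

162


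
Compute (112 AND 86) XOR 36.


Step 1: 112 & 86 = 80
Step 2: 80 ^ 36 = 116

116


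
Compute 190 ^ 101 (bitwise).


0b10111110 ^ 0b1100101 = 0b11011011 = 219

219


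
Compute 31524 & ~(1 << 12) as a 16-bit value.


31524 & ~(1 << 12) = 27428

27428


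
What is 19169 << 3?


0b100101011100001 << 3 = 0b100101011100001000 = 153352

153352


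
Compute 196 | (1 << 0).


196 | (1 << 0) = 196 | 1 = 197

197


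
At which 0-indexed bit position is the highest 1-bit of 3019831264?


0b10110011111111101111011111100000. Highest set bit at position 31

31


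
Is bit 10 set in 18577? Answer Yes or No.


0b100100010010001, bit 10 = 0. No

No


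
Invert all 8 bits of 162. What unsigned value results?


162 ^ 255 = 93

93


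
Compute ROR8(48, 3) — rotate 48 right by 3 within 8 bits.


Rotate 0b110000 right by 3 (8-bit) = 0b110 = 6

6


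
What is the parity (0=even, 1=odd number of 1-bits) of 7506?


0b1110101010010 has 7 ones => parity 1

1


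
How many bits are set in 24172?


0b101111001101100 has 9 set bits

9


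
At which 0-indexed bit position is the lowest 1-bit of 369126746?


0b10110000000000110110101011010. Lowest set bit at position 1

1


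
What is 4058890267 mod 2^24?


4058890267 & 16777215 = 15581211

15581211


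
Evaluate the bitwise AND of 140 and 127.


0b10001100 & 0b1111111 = 0b1100 = 12

12


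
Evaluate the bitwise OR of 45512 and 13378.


0b1011000111001000 | 0b11010001000010 = 0b1011010111001010 = 46538

46538


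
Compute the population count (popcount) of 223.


0b11011111 has 7 set bits

7


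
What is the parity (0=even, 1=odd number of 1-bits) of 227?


0b11100011 has 5 ones => parity 1

1


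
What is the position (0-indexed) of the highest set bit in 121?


0b1111001. Highest set bit at position 6

6


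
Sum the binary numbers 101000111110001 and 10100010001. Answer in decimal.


101000111110001 + 10100010001 = 101011100000010 = 22274

22274


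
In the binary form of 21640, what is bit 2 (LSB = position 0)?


0b101010010001000, position 2 = 0

0


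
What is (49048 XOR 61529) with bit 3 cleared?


Step 1: 49048 ^ 61529 = 20417
Step 2: 20417 & ~(1 << 3) = 20417

20417


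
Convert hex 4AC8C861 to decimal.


4AC8C861 hex = 1254672481 decimal

1254672481


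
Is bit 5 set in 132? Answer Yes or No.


0b10000100, bit 5 = 0. No

No


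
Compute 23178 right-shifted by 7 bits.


0b101101010001010 >> 7 = 0b10110101 = 181

181


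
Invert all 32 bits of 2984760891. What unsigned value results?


2984760891 ^ 4294967295 = 1310206404

1310206404


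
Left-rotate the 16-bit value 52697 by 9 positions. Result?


Rotate 0b1100110111011001 left by 9 (16-bit) = 0b1011001110011011 = 45979

45979


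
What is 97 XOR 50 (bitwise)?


0b1100001 ^ 0b110010 = 0b1010011 = 83

83


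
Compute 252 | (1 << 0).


252 | (1 << 0) = 252 | 1 = 253

253


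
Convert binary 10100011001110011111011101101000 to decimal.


10100011001110011111011101101000 in decimal = 2738485096

2738485096


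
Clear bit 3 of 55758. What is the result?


55758 & ~(1 << 3) = 55750

55750


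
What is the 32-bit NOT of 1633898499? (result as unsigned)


~0b1100001011000110101000000000011 = 0b10011110100111001010111111111100 = 2661068796 (32-bit unsigned)

2661068796


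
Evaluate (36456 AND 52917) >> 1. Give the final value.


Step 1: 36456 & 52917 = 36384
Step 2: 36384 >> 1 = 18192

18192


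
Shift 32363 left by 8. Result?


0b111111001101011 << 8 = 0b11111100110101100000000 = 8284928

8284928


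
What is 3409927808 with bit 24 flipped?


3409927808 ^ (1 << 24) = 3409927808 ^ 16777216 = 3393150592

3393150592


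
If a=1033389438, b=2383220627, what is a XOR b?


1033389438 ^ 2383220627 = 3012905709

3012905709


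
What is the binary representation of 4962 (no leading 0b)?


4962 = 1001101100010 in binary

1001101100010


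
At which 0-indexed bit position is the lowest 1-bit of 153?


0b10011001. Lowest set bit at position 0

0


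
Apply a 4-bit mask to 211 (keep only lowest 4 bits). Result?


211 & 15 = 3

3


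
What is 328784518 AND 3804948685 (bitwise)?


0b10011100110001101101010000110 & 0b11100010110010101110100011001101 = 0b10100010001100100010000100 = 42518660

42518660


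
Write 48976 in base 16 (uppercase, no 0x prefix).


48976 = BF50 hex

BF50


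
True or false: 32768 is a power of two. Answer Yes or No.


0b1000000000000000. Only one bit set => Yes

Yes


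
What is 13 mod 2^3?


13 & 7 = 5

5


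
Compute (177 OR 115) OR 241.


Step 1: 177 | 115 = 243
Step 2: 243 | 241 = 243

243


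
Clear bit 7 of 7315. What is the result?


7315 & ~(1 << 7) = 7187

7187


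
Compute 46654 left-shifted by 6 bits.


0b1011011000111110 << 6 = 0b1011011000111110000000 = 2985856

2985856


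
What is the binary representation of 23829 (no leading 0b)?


23829 = 101110100010101 in binary

101110100010101


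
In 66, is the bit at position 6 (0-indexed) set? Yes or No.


0b1000010, bit 6 = 1. Yes

Yes


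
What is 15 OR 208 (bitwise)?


0b1111 | 0b11010000 = 0b11011111 = 223

223


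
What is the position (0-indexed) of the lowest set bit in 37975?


0b1001010001010111. Lowest set bit at position 0

0


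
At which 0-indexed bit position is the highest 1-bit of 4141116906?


0b11110110110101000110110111101010. Highest set bit at position 31

31


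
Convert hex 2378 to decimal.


2378 hex = 9080 decimal

9080


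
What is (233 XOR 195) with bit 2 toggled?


Step 1: 233 ^ 195 = 42
Step 2: 42 ^ (1 << 2) = 42 ^ 4 = 46

46


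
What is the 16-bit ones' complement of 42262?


42262 ^ 65535 = 23273

23273


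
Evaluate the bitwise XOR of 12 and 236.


0b1100 ^ 0b11101100 = 0b11100000 = 224

224


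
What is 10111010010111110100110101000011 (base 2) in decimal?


10111010010111110100110101000011 in decimal = 3126807875

3126807875


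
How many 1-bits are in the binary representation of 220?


0b11011100 has 5 set bits

5


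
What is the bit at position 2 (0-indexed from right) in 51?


0b110011, position 2 = 0

0


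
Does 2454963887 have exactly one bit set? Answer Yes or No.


0b10010010010100111100011010101111. Multiple bits set => No

No


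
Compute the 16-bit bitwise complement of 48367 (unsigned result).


~0b1011110011101111 = 0b100001100010000 = 17168 (16-bit unsigned)

17168


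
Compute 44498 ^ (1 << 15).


44498 ^ (1 << 15) = 44498 ^ 32768 = 11730

11730


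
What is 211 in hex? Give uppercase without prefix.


211 = D3 hex

D3


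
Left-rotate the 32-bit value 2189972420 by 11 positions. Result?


Rotate 0b10000010100010000101001111000100 left by 11 (32-bit) = 0b1000010100111100010010000010100 = 1117660180

1117660180


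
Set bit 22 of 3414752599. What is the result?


3414752599 | (1 << 22) = 3414752599 | 4194304 = 3418946903

3418946903


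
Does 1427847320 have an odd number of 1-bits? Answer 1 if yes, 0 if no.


0b1010101000110110011100010011000 has 14 ones => parity 0

0


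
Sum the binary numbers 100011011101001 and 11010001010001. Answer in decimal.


100011011101001 + 11010001010001 = 111101100111010 = 31546

31546


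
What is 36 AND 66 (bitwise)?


0b100100 & 0b1000010 = 0b0 = 0

0


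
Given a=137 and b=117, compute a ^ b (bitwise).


137 ^ 117 = 252

252


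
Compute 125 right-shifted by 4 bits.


0b1111101 >> 4 = 0b111 = 7

7


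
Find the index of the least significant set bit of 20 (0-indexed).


0b10100. Lowest set bit at position 2

2


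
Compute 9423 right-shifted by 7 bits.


0b10010011001111 >> 7 = 0b1001001 = 73

73


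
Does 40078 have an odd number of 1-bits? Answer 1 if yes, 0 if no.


0b1001110010001110 has 8 ones => parity 0

0


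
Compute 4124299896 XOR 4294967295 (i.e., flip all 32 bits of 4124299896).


4124299896 ^ 4294967295 = 170667399

170667399


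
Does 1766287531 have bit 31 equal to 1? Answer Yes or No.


0b1101001010001110110100010101011, bit 31 = 0. No

No


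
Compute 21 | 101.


0b10101 | 0b1100101 = 0b1110101 = 117

117


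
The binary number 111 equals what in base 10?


111 in decimal = 7

7


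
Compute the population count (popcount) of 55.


0b110111 has 5 set bits

5


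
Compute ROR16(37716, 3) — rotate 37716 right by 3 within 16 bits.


Rotate 0b1001001101010100 right by 3 (16-bit) = 0b1001001001101010 = 37482

37482


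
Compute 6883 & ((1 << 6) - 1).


6883 & 63 = 35

35


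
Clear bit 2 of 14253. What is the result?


14253 & ~(1 << 2) = 14249

14249


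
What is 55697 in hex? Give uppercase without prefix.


55697 = D991 hex

D991


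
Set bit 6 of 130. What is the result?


130 | (1 << 6) = 130 | 64 = 194

194


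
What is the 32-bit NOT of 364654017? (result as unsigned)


~0b10101101111000010110111000001 = 0b11101010010000111101001000111110 = 3930313278 (32-bit unsigned)

3930313278


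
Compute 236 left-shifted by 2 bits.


0b11101100 << 2 = 0b1110110000 = 944

944


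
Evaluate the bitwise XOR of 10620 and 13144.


0b10100101111100 ^ 0b11001101011000 = 0b1101000100100 = 6692

6692


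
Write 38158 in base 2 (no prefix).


38158 = 1001010100001110 in binary

1001010100001110


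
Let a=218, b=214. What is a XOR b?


218 ^ 214 = 12

12


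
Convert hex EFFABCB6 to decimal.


EFFABCB6 hex = 4026186934 decimal

4026186934


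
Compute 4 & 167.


0b100 & 0b10100111 = 0b100 = 4

4


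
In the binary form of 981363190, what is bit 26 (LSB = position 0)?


0b111010011111100110100111110110, position 26 = 0

0


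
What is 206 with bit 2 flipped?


206 ^ (1 << 2) = 206 ^ 4 = 202

202


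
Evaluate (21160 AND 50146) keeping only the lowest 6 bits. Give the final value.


Step 1: 21160 & 50146 = 17056
Step 2: 17056 & 63 = 32

32


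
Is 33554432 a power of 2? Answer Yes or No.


0b10000000000000000000000000. Only one bit set => Yes

Yes


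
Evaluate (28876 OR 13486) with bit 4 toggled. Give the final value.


Step 1: 28876 | 13486 = 29934
Step 2: 29934 ^ (1 << 4) = 29934 ^ 16 = 29950

29950


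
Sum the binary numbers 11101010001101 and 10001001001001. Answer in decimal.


11101010001101 + 10001001001001 = 101110011010110 = 23766

23766


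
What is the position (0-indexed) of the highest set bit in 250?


0b11111010. Highest set bit at position 7

7


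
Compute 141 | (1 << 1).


141 | (1 << 1) = 141 | 2 = 143

143


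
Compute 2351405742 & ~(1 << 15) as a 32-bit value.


2351405742 & ~(1 << 15) = 2351372974

2351372974


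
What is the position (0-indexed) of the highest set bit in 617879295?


0b100100110101000001011011111111. Highest set bit at position 29

29


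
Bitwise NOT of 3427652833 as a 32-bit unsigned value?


~0b11001100010011011101010011100001 = 0b110011101100100010101100011110 = 867314462 (32-bit unsigned)

867314462


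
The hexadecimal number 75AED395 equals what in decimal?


75AED395 hex = 1974391701 decimal

1974391701


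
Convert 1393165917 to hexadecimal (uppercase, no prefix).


1393165917 = 530A065D hex

530A065D


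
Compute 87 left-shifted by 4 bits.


0b1010111 << 4 = 0b10101110000 = 1392

1392


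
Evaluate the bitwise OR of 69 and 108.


0b1000101 | 0b1101100 = 0b1101101 = 109

109


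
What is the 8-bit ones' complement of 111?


111 ^ 255 = 144

144


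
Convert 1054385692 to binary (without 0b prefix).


1054385692 = 111110110110001010011000011100 in binary

111110110110001010011000011100


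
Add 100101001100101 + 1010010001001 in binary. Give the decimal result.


100101001100101 + 1010010001001 = 101111011101110 = 24302

24302


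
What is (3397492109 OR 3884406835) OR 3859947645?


Step 1: 3397492109 | 3884406835 = 4018658751
Step 2: 4018658751 | 3859947645 = 4019715583

4019715583


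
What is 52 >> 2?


0b110100 >> 2 = 0b1101 = 13

13


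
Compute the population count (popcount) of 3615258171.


0b11010111011111000111011000111011 has 21 set bits

21


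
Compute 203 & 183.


0b11001011 & 0b10110111 = 0b10000011 = 131

131


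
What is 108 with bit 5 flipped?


108 ^ (1 << 5) = 108 ^ 32 = 76

76


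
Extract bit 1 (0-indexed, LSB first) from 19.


0b10011, position 1 = 1

1


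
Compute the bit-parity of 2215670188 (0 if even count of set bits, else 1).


0b10000100000100000111000110101100 has 11 ones => parity 1

1


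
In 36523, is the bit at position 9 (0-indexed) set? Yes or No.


0b1000111010101011, bit 9 = 1. Yes

Yes


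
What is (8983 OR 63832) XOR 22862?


Step 1: 8983 | 63832 = 64351
Step 2: 64351 ^ 22862 = 41489

41489


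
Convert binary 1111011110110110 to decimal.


1111011110110110 in decimal = 63414

63414


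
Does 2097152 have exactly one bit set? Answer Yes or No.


0b1000000000000000000000. Only one bit set => Yes

Yes


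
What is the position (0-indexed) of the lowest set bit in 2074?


0b100000011010. Lowest set bit at position 1

1


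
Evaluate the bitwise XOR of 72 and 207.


0b1001000 ^ 0b11001111 = 0b10000111 = 135

135


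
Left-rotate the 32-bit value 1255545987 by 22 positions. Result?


Rotate 0b1001010110101100001110010000011 left by 22 (32-bit) = 0b100000110100101011010110000111 = 550679943

550679943


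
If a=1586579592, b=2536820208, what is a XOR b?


1586579592 ^ 2536820208 = 3383068024

3383068024


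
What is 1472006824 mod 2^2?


1472006824 & 3 = 0

0


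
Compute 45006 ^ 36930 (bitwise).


0b1010111111001110 ^ 0b1001000001000010 = 0b11111110001100 = 16268

16268


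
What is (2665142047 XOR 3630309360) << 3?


Step 1: 2665142047 ^ 3630309360 = 1186515183
Step 2: 1186515183 << 3 = 9492121464

9492121464


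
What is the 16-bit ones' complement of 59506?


59506 ^ 65535 = 6029

6029


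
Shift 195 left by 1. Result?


0b11000011 << 1 = 0b110000110 = 390

390


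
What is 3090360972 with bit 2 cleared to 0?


3090360972 & ~(1 << 2) = 3090360968

3090360968


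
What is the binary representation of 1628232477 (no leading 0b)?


1628232477 = 1100001000011001101101100011101 in binary

1100001000011001101101100011101


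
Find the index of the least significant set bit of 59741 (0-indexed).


0b1110100101011101. Lowest set bit at position 0

0


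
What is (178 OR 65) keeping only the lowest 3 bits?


Step 1: 178 | 65 = 243
Step 2: 243 & 7 = 3

3


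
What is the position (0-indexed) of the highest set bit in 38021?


0b1001010010000101. Highest set bit at position 15

15


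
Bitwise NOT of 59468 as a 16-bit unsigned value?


~0b1110100001001100 = 0b1011110110011 = 6067 (16-bit unsigned)

6067


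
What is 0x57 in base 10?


57 hex = 87 decimal

87


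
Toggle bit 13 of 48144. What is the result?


48144 ^ (1 << 13) = 48144 ^ 8192 = 39952

39952


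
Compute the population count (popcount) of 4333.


0b1000011101101 has 7 set bits

7


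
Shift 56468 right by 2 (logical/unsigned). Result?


0b1101110010010100 >> 2 = 0b11011100100101 = 14117

14117


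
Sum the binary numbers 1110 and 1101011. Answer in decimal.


1110 + 1101011 = 1111001 = 121

121


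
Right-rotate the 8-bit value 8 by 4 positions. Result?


Rotate 0b1000 right by 4 (8-bit) = 0b10000000 = 128

128


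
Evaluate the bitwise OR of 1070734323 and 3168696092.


0b111111110100100001101111110011 | 0b10111100110111100111011100011100 = 0b10111111110111100111111111111111 = 3219030015

3219030015


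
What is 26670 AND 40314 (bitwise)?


0b110100000101110 & 0b1001110101111010 = 0b100000101010 = 2090

2090


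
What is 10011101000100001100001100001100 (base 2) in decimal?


10011101000100001100001100001100 in decimal = 2635121420

2635121420


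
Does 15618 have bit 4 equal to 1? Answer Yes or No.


0b11110100000010, bit 4 = 0. No

No


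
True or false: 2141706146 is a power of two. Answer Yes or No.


0b1111111101001111101011110100010. Multiple bits set => No

No


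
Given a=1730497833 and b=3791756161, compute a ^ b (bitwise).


1730497833 ^ 3791756161 = 2233783976

2233783976


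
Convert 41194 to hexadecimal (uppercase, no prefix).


41194 = A0EA hex

A0EA


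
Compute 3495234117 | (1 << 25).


3495234117 | (1 << 25) = 3495234117 | 33554432 = 3528788549

3528788549


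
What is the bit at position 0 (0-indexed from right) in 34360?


0b1000011000111000, position 0 = 0

0


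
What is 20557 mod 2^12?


20557 & 4095 = 77

77


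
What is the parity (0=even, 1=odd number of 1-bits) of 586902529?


0b100010111110110110110000000001 has 14 ones => parity 0

0


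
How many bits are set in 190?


0b10111110 has 6 set bits

6


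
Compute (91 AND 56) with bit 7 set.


Step 1: 91 & 56 = 24
Step 2: 24 | (1 << 7) = 24 | 128 = 152

152


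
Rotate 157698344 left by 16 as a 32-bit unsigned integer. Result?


Rotate 0b1001011001100100100100101000 left by 16 (32-bit) = 0b1001001001010000000100101100110 = 1227360614

1227360614


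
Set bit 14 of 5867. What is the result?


5867 | (1 << 14) = 5867 | 16384 = 22251

22251


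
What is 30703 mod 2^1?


30703 & 1 = 1

1


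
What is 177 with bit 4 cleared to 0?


177 & ~(1 << 4) = 161

161


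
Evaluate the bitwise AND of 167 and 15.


0b10100111 & 0b1111 = 0b111 = 7

7


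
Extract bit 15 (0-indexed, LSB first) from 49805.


0b1100001010001101, position 15 = 1

1


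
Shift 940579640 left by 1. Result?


0b111000000100000001101100111000 << 1 = 0b1110000001000000011011001110000 = 1881159280

1881159280


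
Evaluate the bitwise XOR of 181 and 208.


0b10110101 ^ 0b11010000 = 0b1100101 = 101

101


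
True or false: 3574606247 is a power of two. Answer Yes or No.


0b11010101000100000010100110100111. Multiple bits set => No

No
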